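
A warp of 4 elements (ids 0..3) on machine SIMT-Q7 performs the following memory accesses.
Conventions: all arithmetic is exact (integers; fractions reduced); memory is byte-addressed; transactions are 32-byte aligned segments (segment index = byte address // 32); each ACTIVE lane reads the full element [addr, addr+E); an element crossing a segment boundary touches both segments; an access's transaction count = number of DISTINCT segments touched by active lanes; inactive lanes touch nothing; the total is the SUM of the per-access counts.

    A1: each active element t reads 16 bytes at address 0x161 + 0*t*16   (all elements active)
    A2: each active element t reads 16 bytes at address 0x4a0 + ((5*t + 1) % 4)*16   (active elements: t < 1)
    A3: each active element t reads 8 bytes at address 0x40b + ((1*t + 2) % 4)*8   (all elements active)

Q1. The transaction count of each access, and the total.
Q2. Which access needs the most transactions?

A1: 1 transaction
A2: 1 transaction
A3: 2 transactions

Answer: 1,1,2; total 4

Answer: A3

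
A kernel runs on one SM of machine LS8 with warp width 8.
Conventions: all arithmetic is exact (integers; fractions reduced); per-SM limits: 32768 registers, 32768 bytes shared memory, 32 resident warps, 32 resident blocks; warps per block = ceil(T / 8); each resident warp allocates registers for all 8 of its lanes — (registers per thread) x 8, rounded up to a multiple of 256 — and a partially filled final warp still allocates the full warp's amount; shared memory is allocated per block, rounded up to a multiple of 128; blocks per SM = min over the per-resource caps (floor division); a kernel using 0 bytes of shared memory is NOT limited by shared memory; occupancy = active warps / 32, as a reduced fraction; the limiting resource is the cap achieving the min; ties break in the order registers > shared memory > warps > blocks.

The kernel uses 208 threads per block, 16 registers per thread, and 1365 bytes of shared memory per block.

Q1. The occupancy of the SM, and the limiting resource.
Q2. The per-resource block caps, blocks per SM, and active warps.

Answer: occupancy 13/16, limited by warps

registers: 4 blocks
shared memory: 23 blocks
warps: 1 block
blocks: 32 blocks

Answer: 1 block, 26 active warps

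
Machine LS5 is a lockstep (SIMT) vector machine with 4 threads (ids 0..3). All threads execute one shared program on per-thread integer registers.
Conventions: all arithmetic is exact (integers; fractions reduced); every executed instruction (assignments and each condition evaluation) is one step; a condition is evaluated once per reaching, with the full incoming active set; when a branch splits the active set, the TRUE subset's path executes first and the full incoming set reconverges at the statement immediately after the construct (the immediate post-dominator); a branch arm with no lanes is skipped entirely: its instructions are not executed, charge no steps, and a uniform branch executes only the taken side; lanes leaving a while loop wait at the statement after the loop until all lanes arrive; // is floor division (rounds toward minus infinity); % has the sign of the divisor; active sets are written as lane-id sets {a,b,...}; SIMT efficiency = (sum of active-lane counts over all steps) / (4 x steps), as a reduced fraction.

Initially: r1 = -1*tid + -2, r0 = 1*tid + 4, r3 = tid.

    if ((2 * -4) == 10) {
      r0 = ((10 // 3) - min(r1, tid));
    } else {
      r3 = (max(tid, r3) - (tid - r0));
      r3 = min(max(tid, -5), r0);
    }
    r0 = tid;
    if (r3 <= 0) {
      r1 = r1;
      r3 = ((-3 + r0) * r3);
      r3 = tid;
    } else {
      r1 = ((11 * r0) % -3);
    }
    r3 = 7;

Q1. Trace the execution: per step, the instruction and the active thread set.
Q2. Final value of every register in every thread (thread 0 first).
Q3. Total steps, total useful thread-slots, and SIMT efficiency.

step 0: eval ((2 * -4) == 10)        {0,1,2,3}
step 1: r3 <- (max(tid, r3) - (tid - r0)) {0,1,2,3}
step 2: r3 <- min(max(tid, -5), r0)  {0,1,2,3}
step 3: r0 <- tid                    {0,1,2,3}
step 4: eval (r3 <= 0)               {0,1,2,3}
step 5: r1 <- r1                     {0}
step 6: r3 <- ((-3 + r0) * r3)       {0}
step 7: r3 <- tid                    {0}
step 8: r1 <- ((11 * r0) % -3)       {1,2,3}
step 9: r3 <- 7                      {0,1,2,3}

Answer: 10 steps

r1: -2,-1,-2,0
r0: 0,1,2,3
r3: 7,7,7,7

steps = 10; useful = 30; efficiency = 30/40 = 3/4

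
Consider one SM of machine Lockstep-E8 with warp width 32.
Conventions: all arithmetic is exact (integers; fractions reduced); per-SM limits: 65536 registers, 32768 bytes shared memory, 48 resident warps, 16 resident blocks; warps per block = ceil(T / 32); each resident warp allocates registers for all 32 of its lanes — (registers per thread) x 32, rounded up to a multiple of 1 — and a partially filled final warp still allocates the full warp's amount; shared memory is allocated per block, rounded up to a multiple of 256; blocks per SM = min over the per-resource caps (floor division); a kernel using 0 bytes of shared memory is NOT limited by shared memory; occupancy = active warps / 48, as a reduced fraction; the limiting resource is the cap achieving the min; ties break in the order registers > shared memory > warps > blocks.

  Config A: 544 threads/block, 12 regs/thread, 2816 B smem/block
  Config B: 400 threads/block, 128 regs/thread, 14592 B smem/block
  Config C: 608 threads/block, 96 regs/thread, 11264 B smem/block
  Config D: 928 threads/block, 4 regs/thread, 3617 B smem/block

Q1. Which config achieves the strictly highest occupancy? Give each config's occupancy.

occupancies: A 17/24, B 13/48, C 19/48, D 29/48

Answer: A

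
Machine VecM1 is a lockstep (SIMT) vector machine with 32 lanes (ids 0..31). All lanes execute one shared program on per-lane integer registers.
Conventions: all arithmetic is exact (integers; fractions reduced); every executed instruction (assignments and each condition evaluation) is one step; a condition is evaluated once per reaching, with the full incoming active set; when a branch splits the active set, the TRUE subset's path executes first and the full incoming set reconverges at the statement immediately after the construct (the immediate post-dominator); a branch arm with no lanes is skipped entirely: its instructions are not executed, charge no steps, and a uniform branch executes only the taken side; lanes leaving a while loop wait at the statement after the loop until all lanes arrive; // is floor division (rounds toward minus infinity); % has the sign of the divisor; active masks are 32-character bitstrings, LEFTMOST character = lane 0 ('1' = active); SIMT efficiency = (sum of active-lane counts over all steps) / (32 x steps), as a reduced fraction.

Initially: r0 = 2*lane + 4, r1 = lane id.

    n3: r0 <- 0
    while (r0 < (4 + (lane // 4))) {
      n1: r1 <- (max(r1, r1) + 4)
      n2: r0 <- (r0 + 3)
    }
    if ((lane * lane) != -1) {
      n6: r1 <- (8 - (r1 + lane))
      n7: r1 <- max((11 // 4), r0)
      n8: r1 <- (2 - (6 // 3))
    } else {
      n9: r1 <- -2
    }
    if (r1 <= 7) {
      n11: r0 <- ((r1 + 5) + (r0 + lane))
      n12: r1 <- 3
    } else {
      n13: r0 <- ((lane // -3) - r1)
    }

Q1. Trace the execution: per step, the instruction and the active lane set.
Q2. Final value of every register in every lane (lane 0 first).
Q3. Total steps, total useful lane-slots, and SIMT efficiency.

step 0: r0 <- 0                      11111111111111111111111111111111
step 1: eval (r0 < (4 + (lane // 4))) 11111111111111111111111111111111
step 2: r1 <- (max(r1, r1) + 4)      11111111111111111111111111111111
step 3: r0 <- (r0 + 3)               11111111111111111111111111111111
step 4: eval (r0 < (4 + (lane // 4))) 11111111111111111111111111111111
step 5: r1 <- (max(r1, r1) + 4)      11111111111111111111111111111111
step 6: r0 <- (r0 + 3)               11111111111111111111111111111111
step 7: eval (r0 < (4 + (lane // 4))) 11111111111111111111111111111111
step 8: r1 <- (max(r1, r1) + 4)      00000000000011111111111111111111
step 9: r0 <- (r0 + 3)               00000000000011111111111111111111
step 10: eval (r0 < (4 + (lane // 4))) 00000000000011111111111111111111
step 11: r1 <- (max(r1, r1) + 4)      00000000000000000000000011111111
step 12: r0 <- (r0 + 3)               00000000000000000000000011111111
step 13: eval (r0 < (4 + (lane // 4))) 00000000000000000000000011111111
step 14: eval ((lane * lane) != -1)   11111111111111111111111111111111
step 15: r1 <- (8 - (r1 + lane))      11111111111111111111111111111111
step 16: r1 <- max((11 // 4), r0)     11111111111111111111111111111111
step 17: r1 <- (2 - (6 // 3))         11111111111111111111111111111111
step 18: eval (r1 <= 7)               11111111111111111111111111111111
step 19: r0 <- ((r1 + 5) + (r0 + lane)) 11111111111111111111111111111111
step 20: r1 <- 3                      11111111111111111111111111111111

Answer: 21 steps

r0: 11,12,13,14,15,16,17,18,19,20,21,22,26,27,28,29,30,31,32,33,34,35,36,37,41,42,43,44,45,46,47,48
r1: 3,3,3,3,3,3,3,3,3,3,3,3,3,3,3,3,3,3,3,3,3,3,3,3,3,3,3,3,3,3,3,3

steps = 21; useful = 564; efficiency = 564/672 = 47/56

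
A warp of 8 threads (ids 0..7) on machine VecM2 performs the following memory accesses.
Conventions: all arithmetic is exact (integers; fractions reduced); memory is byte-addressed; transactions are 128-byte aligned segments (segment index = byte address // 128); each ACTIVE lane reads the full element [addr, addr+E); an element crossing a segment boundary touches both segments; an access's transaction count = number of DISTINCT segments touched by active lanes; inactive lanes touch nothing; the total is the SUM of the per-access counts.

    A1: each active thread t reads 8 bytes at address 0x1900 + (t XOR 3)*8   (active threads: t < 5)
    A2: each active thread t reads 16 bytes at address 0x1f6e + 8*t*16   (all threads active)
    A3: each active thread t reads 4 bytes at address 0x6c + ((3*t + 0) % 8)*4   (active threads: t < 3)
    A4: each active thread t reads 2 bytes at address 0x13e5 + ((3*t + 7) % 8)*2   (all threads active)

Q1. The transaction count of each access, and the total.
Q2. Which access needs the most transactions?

A1: 1 transaction
A2: 8 transactions
A3: 2 transactions
A4: 1 transaction

Answer: 1,8,2,1; total 12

Answer: A2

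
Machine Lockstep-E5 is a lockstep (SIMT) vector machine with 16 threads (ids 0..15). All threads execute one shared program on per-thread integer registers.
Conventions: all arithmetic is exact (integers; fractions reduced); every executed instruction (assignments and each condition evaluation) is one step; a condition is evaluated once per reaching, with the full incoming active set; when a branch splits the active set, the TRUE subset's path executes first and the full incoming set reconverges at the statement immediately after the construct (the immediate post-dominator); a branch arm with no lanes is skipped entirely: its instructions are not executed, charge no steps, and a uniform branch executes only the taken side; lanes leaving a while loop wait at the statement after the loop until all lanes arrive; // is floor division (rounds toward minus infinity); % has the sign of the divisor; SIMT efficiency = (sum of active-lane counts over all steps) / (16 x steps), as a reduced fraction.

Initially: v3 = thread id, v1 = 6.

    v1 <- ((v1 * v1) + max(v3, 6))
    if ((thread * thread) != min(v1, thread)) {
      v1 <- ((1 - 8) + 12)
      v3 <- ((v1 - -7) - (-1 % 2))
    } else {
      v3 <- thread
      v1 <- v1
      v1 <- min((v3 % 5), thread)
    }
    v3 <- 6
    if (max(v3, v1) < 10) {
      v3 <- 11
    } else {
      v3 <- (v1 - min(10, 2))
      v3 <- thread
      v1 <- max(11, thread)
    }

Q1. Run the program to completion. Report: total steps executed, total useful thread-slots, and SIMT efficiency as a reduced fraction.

Answer: 10 steps, 114 useful, 57/80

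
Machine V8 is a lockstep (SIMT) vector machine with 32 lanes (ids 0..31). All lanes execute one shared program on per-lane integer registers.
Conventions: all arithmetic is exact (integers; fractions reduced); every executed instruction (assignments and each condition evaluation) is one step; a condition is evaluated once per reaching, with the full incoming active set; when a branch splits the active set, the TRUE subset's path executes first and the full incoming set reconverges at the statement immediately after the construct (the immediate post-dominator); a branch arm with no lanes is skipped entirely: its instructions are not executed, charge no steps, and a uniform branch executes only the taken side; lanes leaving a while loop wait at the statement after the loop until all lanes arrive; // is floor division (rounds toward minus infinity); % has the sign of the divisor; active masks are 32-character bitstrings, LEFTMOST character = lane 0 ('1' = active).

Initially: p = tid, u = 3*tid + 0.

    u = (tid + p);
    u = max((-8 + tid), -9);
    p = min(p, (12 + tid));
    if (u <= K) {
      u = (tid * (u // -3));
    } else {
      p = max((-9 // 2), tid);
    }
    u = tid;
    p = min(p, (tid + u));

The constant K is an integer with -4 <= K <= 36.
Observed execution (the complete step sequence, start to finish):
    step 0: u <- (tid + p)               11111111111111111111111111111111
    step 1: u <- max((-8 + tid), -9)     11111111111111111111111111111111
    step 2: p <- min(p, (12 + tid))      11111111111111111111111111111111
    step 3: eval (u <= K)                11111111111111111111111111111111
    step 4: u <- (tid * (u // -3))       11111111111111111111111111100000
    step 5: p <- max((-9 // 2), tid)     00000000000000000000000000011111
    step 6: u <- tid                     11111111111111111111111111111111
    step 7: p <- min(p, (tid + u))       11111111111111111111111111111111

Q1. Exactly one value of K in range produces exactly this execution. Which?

Answer: K = 18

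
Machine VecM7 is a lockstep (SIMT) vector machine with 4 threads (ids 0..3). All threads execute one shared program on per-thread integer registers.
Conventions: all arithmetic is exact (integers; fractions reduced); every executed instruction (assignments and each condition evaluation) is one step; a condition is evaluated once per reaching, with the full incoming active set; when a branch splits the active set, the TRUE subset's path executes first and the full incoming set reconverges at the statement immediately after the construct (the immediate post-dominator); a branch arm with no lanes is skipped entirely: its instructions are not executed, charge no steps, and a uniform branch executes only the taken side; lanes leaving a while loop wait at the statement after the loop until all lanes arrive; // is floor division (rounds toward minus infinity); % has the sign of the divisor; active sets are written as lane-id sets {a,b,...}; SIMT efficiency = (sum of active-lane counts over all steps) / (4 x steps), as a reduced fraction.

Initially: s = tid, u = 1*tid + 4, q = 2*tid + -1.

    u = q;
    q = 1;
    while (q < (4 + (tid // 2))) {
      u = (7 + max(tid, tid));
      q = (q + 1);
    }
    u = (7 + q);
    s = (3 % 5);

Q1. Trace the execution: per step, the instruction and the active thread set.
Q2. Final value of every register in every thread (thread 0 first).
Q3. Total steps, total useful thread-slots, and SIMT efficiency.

step 0: u <- q                       {0,1,2,3}
step 1: q <- 1                       {0,1,2,3}
step 2: eval (q < (4 + (tid // 2)))  {0,1,2,3}
step 3: u <- (7 + max(tid, tid))     {0,1,2,3}
step 4: q <- (q + 1)                 {0,1,2,3}
step 5: eval (q < (4 + (tid // 2)))  {0,1,2,3}
step 6: u <- (7 + max(tid, tid))     {0,1,2,3}
step 7: q <- (q + 1)                 {0,1,2,3}
step 8: eval (q < (4 + (tid // 2)))  {0,1,2,3}
step 9: u <- (7 + max(tid, tid))     {0,1,2,3}
step 10: q <- (q + 1)                 {0,1,2,3}
step 11: eval (q < (4 + (tid // 2)))  {0,1,2,3}
step 12: u <- (7 + max(tid, tid))     {2,3}
step 13: q <- (q + 1)                 {2,3}
step 14: eval (q < (4 + (tid // 2)))  {2,3}
step 15: u <- (7 + q)                 {0,1,2,3}
step 16: s <- (3 % 5)                 {0,1,2,3}

Answer: 17 steps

s: 3,3,3,3
u: 11,11,12,12
q: 4,4,5,5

steps = 17; useful = 62; efficiency = 62/68 = 31/34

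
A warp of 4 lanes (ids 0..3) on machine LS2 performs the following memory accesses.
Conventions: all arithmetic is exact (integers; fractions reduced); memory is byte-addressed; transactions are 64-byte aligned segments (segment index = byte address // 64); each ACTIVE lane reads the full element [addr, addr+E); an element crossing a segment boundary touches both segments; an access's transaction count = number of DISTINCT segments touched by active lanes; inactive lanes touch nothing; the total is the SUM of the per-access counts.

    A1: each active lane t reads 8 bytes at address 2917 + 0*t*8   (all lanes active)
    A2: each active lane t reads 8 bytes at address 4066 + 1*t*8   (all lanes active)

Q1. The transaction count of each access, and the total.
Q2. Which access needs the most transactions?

A1: 1 transaction
A2: 2 transactions

Answer: 1,2; total 3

Answer: A2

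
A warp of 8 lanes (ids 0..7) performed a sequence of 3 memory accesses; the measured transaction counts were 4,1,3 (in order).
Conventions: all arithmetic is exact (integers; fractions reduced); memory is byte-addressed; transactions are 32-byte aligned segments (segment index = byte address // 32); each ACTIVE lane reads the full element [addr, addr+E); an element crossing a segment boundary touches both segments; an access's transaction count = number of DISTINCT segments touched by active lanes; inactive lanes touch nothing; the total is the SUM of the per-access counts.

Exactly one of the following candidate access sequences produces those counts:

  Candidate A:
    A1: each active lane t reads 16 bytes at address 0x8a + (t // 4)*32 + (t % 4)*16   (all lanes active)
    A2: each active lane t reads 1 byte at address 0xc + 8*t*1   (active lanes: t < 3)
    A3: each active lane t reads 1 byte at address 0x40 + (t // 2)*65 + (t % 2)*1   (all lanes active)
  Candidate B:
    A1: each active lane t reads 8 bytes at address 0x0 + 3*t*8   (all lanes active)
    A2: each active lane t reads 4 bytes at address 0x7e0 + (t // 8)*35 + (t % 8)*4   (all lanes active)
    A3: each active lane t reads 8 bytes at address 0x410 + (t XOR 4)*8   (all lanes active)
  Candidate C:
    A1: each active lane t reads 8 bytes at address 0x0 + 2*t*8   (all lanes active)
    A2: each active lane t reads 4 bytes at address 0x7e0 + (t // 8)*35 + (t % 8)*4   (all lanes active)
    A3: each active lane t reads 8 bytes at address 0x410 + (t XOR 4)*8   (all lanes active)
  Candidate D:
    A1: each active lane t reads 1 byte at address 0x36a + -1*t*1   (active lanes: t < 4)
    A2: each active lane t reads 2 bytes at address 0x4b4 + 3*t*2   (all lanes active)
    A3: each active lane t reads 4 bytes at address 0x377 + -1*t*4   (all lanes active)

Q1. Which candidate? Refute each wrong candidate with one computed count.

A: A3 gives 4 transactions, not 3
B: A1 gives 6 transactions, not 4
D: A1 gives 1 transaction, not 4
C: all counts match (4,1,3)

Answer: C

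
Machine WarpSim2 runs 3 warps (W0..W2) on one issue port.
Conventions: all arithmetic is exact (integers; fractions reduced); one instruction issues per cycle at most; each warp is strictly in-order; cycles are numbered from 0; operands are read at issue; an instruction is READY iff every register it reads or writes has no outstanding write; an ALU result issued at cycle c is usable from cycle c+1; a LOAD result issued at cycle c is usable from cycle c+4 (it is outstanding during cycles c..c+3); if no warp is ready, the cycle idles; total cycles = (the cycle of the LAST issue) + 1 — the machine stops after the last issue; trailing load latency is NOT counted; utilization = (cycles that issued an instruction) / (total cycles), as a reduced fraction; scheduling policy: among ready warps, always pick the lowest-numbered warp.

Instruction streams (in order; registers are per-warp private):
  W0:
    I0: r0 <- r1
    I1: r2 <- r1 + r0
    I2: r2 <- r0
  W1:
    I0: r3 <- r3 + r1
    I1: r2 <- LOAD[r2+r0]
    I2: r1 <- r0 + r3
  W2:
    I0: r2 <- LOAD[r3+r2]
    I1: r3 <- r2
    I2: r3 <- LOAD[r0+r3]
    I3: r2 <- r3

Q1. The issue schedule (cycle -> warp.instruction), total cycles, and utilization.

cycle 0: W0.I0
cycle 1: W0.I1
cycle 2: W0.I2
cycle 3: W1.I0
cycle 4: W1.I1
cycle 5: W1.I2
cycle 6: W2.I0
cycle 7: idle
cycle 8: idle
cycle 9: idle
cycle 10: W2.I1
cycle 11: W2.I2
cycle 12: idle
cycle 13: idle
cycle 14: idle
cycle 15: W2.I3

Answer: 16 cycles, utilization 5/8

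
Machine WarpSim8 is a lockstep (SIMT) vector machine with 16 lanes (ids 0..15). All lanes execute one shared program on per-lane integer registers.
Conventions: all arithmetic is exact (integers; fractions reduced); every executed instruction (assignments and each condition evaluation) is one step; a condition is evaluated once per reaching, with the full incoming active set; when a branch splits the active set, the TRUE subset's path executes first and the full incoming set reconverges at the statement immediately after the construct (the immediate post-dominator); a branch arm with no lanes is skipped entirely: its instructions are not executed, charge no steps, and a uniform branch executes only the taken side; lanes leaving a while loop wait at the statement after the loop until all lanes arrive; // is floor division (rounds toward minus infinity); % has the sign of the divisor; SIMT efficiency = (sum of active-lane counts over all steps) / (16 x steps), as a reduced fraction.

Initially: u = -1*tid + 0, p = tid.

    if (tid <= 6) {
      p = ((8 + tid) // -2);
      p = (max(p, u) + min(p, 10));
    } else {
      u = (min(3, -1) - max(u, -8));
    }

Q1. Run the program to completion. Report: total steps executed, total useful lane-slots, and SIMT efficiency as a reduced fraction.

Answer: 4 steps, 39 useful, 39/64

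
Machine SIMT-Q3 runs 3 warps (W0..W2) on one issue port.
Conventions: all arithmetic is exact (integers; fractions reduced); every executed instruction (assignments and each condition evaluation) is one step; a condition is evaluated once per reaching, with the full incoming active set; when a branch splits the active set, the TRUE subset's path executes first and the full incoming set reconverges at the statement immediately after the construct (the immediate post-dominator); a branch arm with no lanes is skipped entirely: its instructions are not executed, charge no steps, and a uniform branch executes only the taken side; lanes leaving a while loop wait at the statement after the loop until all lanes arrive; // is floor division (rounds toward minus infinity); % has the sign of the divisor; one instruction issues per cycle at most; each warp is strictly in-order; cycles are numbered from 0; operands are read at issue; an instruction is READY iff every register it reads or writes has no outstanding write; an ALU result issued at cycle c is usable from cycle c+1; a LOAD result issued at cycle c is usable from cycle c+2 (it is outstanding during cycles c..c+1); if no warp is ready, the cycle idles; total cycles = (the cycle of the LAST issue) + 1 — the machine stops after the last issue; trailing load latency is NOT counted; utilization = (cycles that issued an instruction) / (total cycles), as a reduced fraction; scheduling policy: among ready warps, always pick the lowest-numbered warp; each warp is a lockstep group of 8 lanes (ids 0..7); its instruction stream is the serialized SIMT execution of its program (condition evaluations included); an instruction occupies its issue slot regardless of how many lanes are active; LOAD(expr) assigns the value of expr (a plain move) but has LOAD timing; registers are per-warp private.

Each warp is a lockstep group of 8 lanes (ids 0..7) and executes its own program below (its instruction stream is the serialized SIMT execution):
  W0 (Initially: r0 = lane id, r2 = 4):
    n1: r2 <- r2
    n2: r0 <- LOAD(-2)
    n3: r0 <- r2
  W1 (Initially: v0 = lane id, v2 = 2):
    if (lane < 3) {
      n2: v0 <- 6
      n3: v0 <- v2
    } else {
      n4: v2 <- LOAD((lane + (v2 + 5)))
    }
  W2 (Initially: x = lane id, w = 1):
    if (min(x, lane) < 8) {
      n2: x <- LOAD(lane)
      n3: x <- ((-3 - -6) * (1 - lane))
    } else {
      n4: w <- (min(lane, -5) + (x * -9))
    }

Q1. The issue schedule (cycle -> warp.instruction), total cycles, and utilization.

cycle 0: W0.I0
cycle 1: W0.I1
cycle 2: W1.I0
cycle 3: W0.I2
cycle 4: W1.I1
cycle 5: W1.I2
cycle 6: W1.I3
cycle 7: W2.I0
cycle 8: W2.I1
cycle 9: idle
cycle 10: W2.I2

Answer: 11 cycles, utilization 10/11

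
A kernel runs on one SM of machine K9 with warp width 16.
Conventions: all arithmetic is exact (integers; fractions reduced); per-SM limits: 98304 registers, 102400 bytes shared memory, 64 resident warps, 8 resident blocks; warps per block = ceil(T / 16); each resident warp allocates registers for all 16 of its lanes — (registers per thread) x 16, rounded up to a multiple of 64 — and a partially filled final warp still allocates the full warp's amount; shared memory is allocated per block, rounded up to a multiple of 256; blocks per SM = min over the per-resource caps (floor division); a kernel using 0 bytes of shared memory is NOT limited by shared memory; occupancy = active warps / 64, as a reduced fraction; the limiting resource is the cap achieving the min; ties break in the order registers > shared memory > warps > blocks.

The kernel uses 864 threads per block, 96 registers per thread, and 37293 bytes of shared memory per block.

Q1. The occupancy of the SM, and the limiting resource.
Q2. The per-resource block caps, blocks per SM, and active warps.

Answer: occupancy 27/32, limited by registers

registers: 1 block
shared memory: 2 blocks
warps: 1 block
blocks: 8 blocks

Answer: 1 block, 54 active warps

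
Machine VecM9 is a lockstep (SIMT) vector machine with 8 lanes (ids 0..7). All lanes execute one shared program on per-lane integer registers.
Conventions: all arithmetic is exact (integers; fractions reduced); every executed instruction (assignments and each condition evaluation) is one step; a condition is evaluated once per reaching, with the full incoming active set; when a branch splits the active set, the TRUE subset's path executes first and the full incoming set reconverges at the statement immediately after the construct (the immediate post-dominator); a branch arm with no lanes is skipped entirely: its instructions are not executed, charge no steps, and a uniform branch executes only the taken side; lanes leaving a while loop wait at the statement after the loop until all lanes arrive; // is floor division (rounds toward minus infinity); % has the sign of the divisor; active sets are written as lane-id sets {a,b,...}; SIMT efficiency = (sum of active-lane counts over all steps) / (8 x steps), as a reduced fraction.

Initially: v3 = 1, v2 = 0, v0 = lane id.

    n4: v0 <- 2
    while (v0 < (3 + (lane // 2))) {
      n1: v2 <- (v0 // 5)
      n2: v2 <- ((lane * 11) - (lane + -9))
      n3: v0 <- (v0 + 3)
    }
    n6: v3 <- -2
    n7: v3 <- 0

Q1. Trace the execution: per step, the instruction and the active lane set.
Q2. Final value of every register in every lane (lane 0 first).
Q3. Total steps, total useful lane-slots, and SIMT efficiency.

step 0: v0 <- 2                      {0,1,2,3,4,5,6,7}
step 1: eval (v0 < (3 + (lane // 2))) {0,1,2,3,4,5,6,7}
step 2: v2 <- (v0 // 5)              {0,1,2,3,4,5,6,7}
step 3: v2 <- ((lane * 11) - (lane + -9)) {0,1,2,3,4,5,6,7}
step 4: v0 <- (v0 + 3)               {0,1,2,3,4,5,6,7}
step 5: eval (v0 < (3 + (lane // 2))) {0,1,2,3,4,5,6,7}
step 6: v2 <- (v0 // 5)              {6,7}
step 7: v2 <- ((lane * 11) - (lane + -9)) {6,7}
step 8: v0 <- (v0 + 3)               {6,7}
step 9: eval (v0 < (3 + (lane // 2))) {6,7}
step 10: v3 <- -2                     {0,1,2,3,4,5,6,7}
step 11: v3 <- 0                      {0,1,2,3,4,5,6,7}

Answer: 12 steps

v3: 0,0,0,0,0,0,0,0
v2: 9,19,29,39,49,59,69,79
v0: 5,5,5,5,5,5,8,8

steps = 12; useful = 72; efficiency = 72/96 = 3/4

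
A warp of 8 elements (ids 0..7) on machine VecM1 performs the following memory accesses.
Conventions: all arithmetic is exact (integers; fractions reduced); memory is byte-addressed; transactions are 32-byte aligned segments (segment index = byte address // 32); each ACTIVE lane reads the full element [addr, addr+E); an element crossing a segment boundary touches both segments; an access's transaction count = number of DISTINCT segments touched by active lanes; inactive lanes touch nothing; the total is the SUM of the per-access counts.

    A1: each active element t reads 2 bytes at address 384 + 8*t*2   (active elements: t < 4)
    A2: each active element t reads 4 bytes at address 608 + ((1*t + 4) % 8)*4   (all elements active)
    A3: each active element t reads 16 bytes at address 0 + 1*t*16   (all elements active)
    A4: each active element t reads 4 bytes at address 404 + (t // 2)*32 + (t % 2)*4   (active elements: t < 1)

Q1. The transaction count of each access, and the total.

A1: 2 transactions
A2: 1 transaction
A3: 4 transactions
A4: 1 transaction

Answer: 2,1,4,1; total 8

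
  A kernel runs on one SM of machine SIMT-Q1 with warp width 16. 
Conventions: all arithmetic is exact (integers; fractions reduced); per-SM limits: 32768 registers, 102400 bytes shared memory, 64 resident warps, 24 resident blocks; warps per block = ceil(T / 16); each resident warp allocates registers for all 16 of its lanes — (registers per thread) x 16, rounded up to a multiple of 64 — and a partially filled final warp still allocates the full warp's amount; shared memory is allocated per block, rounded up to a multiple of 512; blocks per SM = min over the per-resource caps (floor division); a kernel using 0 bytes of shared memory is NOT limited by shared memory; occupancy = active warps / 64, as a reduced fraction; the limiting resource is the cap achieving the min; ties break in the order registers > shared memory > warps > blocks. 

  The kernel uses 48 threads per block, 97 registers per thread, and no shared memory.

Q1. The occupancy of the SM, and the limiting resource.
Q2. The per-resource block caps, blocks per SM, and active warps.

Answer: occupancy 9/32, limited by registers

registers: 6 blocks
shared memory: no limit (kernel uses none)
warps: 21 blocks
blocks: 24 blocks

Answer: 6 blocks, 18 active warps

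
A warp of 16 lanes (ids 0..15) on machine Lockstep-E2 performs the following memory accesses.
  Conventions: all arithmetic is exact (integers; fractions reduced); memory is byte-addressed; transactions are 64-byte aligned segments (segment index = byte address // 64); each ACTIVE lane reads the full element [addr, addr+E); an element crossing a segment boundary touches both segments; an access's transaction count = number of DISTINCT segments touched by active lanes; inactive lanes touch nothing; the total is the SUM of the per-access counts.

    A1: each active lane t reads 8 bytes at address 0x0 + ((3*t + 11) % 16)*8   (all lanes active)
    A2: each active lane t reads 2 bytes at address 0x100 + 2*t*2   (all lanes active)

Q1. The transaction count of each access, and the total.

A1: 2 transactions
A2: 1 transaction

Answer: 2,1; total 3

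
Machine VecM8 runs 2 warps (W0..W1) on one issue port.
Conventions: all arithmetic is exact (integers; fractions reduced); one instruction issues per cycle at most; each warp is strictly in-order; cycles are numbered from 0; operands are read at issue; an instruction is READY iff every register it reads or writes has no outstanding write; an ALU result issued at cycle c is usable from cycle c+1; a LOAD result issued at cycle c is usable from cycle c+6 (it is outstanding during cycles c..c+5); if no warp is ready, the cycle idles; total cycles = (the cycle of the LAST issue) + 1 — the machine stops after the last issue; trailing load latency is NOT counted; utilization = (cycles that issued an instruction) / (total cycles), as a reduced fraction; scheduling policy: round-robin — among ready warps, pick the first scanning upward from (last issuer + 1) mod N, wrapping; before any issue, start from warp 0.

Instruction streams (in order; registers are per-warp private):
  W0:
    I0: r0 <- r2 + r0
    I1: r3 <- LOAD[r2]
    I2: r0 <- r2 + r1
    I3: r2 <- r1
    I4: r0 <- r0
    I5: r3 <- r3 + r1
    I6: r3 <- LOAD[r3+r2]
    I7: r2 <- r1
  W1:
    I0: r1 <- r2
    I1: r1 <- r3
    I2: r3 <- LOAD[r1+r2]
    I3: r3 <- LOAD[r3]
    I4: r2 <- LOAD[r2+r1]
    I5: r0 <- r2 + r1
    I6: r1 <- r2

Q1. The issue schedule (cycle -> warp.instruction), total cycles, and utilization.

cycle 0: W0.I0
cycle 1: W1.I0
cycle 2: W0.I1
cycle 3: W1.I1
cycle 4: W0.I2
cycle 5: W1.I2
cycle 6: W0.I3
cycle 7: W0.I4
cycle 8: W0.I5
cycle 9: W0.I6
cycle 10: W0.I7
cycle 11: W1.I3
cycle 12: W1.I4
cycle 13: idle
cycle 14: idle
cycle 15: idle
cycle 16: idle
cycle 17: idle
cycle 18: W1.I5
cycle 19: W1.I6

Answer: 20 cycles, utilization 3/4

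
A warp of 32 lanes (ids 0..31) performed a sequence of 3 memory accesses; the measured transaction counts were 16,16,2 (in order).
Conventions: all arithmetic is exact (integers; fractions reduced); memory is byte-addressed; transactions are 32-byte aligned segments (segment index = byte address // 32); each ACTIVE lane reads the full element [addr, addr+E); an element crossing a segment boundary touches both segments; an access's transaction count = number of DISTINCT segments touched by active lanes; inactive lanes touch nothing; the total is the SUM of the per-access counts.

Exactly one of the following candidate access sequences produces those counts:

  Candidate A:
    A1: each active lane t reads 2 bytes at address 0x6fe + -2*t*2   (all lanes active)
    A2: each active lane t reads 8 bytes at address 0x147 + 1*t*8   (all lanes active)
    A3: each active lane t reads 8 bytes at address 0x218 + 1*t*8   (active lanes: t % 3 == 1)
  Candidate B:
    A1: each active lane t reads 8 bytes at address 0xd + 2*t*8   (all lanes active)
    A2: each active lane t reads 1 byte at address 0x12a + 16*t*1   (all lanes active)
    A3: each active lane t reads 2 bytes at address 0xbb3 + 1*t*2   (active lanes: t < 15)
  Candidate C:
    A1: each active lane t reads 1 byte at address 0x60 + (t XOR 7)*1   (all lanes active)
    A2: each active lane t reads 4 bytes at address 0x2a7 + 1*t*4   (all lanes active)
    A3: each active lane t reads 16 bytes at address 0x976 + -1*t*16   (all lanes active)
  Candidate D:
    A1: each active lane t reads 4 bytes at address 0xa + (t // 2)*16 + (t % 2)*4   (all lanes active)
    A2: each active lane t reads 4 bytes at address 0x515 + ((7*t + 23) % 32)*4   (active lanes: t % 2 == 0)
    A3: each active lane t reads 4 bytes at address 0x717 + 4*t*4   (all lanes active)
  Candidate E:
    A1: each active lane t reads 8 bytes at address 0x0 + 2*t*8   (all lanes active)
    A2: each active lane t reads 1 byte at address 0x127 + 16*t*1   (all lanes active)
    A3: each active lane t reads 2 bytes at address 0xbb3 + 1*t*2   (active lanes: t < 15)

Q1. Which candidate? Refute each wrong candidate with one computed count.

A: A1 gives 4 transactions, not 16
B: A1 gives 17 transactions, not 16
C: A1 gives 1 transaction, not 16
D: A1 gives 9 transactions, not 16
E: all counts match (16,16,2)

Answer: E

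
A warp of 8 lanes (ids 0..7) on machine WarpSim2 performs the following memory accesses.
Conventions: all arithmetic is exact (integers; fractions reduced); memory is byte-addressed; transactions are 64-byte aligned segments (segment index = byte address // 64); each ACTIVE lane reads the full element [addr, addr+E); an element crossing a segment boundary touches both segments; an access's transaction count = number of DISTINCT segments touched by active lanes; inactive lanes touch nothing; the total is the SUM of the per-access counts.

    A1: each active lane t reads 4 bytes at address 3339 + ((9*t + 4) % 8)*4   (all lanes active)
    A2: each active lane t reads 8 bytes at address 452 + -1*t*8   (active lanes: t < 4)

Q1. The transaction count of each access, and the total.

A1: 1 transaction
A2: 2 transactions

Answer: 1,2; total 3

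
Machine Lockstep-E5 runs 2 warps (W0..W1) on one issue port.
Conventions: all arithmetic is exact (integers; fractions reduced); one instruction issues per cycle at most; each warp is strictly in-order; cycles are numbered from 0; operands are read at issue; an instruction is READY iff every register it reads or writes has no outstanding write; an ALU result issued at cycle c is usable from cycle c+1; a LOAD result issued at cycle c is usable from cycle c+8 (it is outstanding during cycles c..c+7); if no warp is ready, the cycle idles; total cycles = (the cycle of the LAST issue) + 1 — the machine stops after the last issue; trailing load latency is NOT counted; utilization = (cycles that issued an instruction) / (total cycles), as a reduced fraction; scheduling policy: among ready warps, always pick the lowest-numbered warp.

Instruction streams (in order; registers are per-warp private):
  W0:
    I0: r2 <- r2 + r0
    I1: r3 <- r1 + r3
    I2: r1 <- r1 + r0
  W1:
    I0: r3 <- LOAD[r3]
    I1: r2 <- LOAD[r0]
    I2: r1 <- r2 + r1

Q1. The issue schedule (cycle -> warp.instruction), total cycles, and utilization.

cycle 0: W0.I0
cycle 1: W0.I1
cycle 2: W0.I2
cycle 3: W1.I0
cycle 4: W1.I1
cycle 5: idle
cycle 6: idle
cycle 7: idle
cycle 8: idle
cycle 9: idle
cycle 10: idle
cycle 11: idle
cycle 12: W1.I2

Answer: 13 cycles, utilization 6/13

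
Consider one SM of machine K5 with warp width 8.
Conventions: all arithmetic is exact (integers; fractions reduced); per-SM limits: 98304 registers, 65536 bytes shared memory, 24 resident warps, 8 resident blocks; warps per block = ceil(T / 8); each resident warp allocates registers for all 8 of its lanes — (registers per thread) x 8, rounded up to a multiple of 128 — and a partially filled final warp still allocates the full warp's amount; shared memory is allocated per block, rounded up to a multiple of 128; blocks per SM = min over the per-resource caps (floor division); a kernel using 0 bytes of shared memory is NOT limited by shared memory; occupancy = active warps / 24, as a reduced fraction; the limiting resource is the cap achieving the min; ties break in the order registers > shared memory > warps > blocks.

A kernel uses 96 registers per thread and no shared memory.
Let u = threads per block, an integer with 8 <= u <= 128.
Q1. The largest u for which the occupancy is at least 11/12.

Answer: u = 96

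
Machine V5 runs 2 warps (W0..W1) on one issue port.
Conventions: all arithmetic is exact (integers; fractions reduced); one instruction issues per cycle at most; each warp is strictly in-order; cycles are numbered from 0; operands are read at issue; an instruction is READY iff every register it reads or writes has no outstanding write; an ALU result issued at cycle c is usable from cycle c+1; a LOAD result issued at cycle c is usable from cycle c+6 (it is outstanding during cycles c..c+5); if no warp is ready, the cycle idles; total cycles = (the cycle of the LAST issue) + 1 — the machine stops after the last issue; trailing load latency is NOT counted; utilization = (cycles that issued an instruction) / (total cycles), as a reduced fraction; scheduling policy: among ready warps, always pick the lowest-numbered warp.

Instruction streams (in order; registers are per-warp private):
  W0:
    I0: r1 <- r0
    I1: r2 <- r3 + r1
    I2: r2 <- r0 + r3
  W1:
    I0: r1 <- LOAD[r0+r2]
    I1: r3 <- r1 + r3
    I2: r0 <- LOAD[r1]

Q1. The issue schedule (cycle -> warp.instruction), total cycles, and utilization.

cycle 0: W0.I0
cycle 1: W0.I1
cycle 2: W0.I2
cycle 3: W1.I0
cycle 4: idle
cycle 5: idle
cycle 6: idle
cycle 7: idle
cycle 8: idle
cycle 9: W1.I1
cycle 10: W1.I2

Answer: 11 cycles, utilization 6/11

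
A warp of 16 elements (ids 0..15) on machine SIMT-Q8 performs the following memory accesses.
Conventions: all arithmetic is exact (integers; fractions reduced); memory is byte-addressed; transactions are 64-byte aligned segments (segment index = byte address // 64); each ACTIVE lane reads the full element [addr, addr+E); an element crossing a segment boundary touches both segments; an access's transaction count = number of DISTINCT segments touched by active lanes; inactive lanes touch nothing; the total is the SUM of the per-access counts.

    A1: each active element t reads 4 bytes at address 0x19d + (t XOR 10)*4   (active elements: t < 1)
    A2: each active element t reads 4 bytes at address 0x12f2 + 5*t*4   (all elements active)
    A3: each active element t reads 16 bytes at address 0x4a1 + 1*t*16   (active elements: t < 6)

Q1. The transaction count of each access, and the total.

A1: 1 transaction
A2: 6 transactions
A3: 3 transactions

Answer: 1,6,3; total 10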